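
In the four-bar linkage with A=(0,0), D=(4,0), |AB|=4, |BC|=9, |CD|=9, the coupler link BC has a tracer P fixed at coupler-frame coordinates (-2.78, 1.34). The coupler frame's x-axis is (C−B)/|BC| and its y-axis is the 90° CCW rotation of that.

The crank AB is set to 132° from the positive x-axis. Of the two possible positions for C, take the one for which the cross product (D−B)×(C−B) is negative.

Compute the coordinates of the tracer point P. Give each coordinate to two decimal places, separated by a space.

A=(0,0), D=(4.00,0)
B = A + 4.00·(cos132°, sin132°) = (-2.6765, 2.9726)
|BD| = 7.3084
circle(B,9.00) ∩ circle(D,9.00): a=3.6542, h=8.2248
  candidates: C₊=(4.0071,9.0000) cross=60.110; C₋=(-2.6836,-6.0274) cross=-60.110
  mode - wants cross < 0 → take C=(-2.6836,-6.0274) (cross=-60.110)
ex = (C−B)/|BC| = (-0.0008,-1.0000); ey = (1.0000,-0.0008)
P = B + -2.78·ex + 1.34·ey = (-1.3343,5.7515)

-1.33 5.75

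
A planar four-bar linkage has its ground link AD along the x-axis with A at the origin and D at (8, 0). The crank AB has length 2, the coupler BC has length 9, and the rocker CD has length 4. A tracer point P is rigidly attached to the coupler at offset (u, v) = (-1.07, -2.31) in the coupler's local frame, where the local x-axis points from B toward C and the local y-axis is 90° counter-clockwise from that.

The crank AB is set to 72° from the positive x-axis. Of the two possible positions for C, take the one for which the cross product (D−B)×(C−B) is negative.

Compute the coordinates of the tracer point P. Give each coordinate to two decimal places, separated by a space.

-1.70 0.85

A=(0,0), D=(8.00,0)
B = A + 2.00·(cos72°, sin72°) = (0.6180, 1.9021)
|BD| = 7.6231
circle(B,9.00) ∩ circle(D,4.00): a=8.0749, h=3.9744
  candidates: C₊=(9.4292,3.7360) cross=30.297; C₋=(7.4458,-3.9614) cross=-30.297
  mode - wants cross < 0 → take C=(7.4458,-3.9614) (cross=-30.297)
ex = (C−B)/|BC| = (0.7586,-0.6515); ey = (0.6515,0.7586)
P = B + -1.07·ex + -2.31·ey = (-1.6987,0.8468)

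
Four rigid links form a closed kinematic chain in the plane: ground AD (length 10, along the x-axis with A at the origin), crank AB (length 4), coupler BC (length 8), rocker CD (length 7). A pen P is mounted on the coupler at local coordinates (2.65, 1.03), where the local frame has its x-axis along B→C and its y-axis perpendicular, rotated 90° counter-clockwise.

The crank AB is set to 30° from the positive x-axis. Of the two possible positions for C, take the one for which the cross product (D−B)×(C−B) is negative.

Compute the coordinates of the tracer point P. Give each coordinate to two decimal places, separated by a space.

5.24 -0.22

A=(0,0), D=(10.00,0)
B = A + 4.00·(cos30°, sin30°) = (3.4641, 2.0000)
|BD| = 6.8351
circle(B,8.00) ∩ circle(D,7.00): a=4.5148, h=6.6043
  candidates: C₊=(9.7138,6.9941) cross=45.141; C₋=(5.8488,-5.6363) cross=-45.141
  mode - wants cross < 0 → take C=(5.8488,-5.6363) (cross=-45.141)
ex = (C−B)/|BC| = (0.2981,-0.9545); ey = (0.9545,0.2981)
P = B + 2.65·ex + 1.03·ey = (5.2372,-0.2225)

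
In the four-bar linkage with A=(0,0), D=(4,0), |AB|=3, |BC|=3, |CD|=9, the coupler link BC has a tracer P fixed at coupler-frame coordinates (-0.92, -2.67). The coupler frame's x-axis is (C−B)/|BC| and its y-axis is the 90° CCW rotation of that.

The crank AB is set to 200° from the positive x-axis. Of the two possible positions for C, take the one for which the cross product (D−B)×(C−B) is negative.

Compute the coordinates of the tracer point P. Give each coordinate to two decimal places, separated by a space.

-4.76 1.03

A=(0,0), D=(4.00,0)
B = A + 3.00·(cos200°, sin200°) = (-2.8191, -1.0261)
|BD| = 6.8958
circle(B,3.00) ∩ circle(D,9.00): a=-1.7726, h=2.4203
  candidates: C₊=(-4.9321,1.1035) cross=16.690; C₋=(-4.2118,-3.6832) cross=-16.690
  mode - wants cross < 0 → take C=(-4.2118,-3.6832) (cross=-16.690)
ex = (C−B)/|BC| = (-0.4643,-0.8857); ey = (0.8857,-0.4643)
P = B + -0.92·ex + -2.67·ey = (-4.7568,1.0283)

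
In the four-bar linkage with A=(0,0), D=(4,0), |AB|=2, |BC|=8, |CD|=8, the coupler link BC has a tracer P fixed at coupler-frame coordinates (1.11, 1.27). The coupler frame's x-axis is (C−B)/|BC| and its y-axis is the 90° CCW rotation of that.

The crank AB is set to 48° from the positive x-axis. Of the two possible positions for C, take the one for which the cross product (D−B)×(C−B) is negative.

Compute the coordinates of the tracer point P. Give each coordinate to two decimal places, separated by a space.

A=(0,0), D=(4.00,0)
B = A + 2.00·(cos48°, sin48°) = (1.3383, 1.4863)
|BD| = 3.0486
circle(B,8.00) ∩ circle(D,8.00): a=1.5243, h=7.8534
  candidates: C₊=(6.4979,7.6000) cross=23.942; C₋=(-1.1597,-6.1137) cross=-23.942
  mode - wants cross < 0 → take C=(-1.1597,-6.1137) (cross=-23.942)
ex = (C−B)/|BC| = (-0.3122,-0.9500); ey = (0.9500,-0.3122)
P = B + 1.11·ex + 1.27·ey = (2.1982,0.0352)

2.20 0.04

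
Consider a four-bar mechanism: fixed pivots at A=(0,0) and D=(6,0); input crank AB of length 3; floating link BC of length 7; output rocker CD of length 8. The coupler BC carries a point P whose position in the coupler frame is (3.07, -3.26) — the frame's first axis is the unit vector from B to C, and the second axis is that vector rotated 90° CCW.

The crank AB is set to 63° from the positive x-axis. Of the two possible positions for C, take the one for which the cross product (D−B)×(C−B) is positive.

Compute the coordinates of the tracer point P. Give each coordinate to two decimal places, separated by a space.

A=(0,0), D=(6.00,0)
B = A + 3.00·(cos63°, sin63°) = (1.3620, 2.6730)
|BD| = 5.3532
circle(B,7.00) ∩ circle(D,8.00): a=1.2755, h=6.8828
  candidates: C₊=(5.9039,7.9994) cross=36.845; C₋=(-0.9697,-3.9272) cross=-36.845
  mode + wants cross > 0 → take C=(5.9039,7.9994) (cross=36.845)
ex = (C−B)/|BC| = (0.6489,0.7609); ey = (-0.7609,0.6489)
P = B + 3.07·ex + -3.26·ey = (5.8345,2.8938)

5.83 2.89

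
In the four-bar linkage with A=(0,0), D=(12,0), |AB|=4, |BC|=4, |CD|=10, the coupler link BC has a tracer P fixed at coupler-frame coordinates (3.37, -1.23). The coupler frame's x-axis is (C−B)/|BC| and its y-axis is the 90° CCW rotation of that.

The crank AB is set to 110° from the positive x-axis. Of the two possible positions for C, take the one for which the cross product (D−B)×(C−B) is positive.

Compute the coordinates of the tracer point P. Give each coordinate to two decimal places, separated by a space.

1.90 2.29

A=(0,0), D=(12.00,0)
B = A + 4.00·(cos110°, sin110°) = (-1.3681, 3.7588)
|BD| = 13.8865
circle(B,4.00) ∩ circle(D,10.00): a=3.9187, h=0.8023
  candidates: C₊=(2.6215,3.4704) cross=11.142; C₋=(2.1872,1.9257) cross=-11.142
  mode + wants cross > 0 → take C=(2.6215,3.4704) (cross=11.142)
ex = (C−B)/|BC| = (0.9974,-0.0721); ey = (0.0721,0.9974)
P = B + 3.37·ex + -1.23·ey = (1.9045,2.2891)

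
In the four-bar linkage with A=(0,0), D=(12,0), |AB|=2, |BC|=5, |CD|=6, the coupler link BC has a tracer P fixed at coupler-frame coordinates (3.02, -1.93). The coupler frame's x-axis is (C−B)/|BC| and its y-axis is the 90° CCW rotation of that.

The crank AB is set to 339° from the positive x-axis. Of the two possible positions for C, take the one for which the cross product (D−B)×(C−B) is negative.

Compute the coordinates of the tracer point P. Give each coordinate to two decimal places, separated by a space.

A=(0,0), D=(12.00,0)
B = A + 2.00·(cos339°, sin339°) = (1.8672, -0.7167)
|BD| = 10.1582
circle(B,5.00) ∩ circle(D,6.00): a=4.5376, h=2.1000
  candidates: C₊=(6.2453,1.6982) cross=21.332; C₋=(6.5417,-2.4913) cross=-21.332
  mode - wants cross < 0 → take C=(6.5417,-2.4913) (cross=-21.332)
ex = (C−B)/|BC| = (0.9349,-0.3549); ey = (0.3549,0.9349)
P = B + 3.02·ex + -1.93·ey = (4.0056,-3.5929)

4.01 -3.59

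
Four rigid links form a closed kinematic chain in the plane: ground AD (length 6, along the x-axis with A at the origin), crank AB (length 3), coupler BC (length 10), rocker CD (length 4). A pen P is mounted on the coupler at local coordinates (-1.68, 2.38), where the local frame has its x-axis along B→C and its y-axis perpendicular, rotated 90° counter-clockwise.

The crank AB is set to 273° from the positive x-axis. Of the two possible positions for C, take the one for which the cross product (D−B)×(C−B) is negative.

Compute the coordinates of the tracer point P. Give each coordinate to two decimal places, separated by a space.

A=(0,0), D=(6.00,0)
B = A + 3.00·(cos273°, sin273°) = (0.1570, -2.9959)
|BD| = 6.5663
circle(B,10.00) ∩ circle(D,4.00): a=9.6795, h=2.5116
  candidates: C₊=(7.6244,3.6553) cross=16.492; C₋=(9.9162,-0.8145) cross=-16.492
  mode - wants cross < 0 → take C=(9.9162,-0.8145) (cross=-16.492)
ex = (C−B)/|BC| = (0.9759,0.2181); ey = (-0.2181,0.9759)
P = B + -1.68·ex + 2.38·ey = (-2.0017,-1.0397)

-2.00 -1.04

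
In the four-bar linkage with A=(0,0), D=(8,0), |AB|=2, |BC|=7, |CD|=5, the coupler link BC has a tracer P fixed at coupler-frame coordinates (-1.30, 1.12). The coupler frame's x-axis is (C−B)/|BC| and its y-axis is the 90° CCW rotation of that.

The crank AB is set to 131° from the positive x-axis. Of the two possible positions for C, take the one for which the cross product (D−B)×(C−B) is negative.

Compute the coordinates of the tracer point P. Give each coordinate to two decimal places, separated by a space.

A=(0,0), D=(8.00,0)
B = A + 2.00·(cos131°, sin131°) = (-1.3121, 1.5094)
|BD| = 9.4337
circle(B,7.00) ∩ circle(D,5.00): a=5.9889, h=3.6240
  candidates: C₊=(5.1794,4.1285) cross=34.188; C₋=(4.0197,-3.0261) cross=-34.188
  mode - wants cross < 0 → take C=(4.0197,-3.0261) (cross=-34.188)
ex = (C−B)/|BC| = (0.7617,-0.6479); ey = (0.6479,0.7617)
P = B + -1.30·ex + 1.12·ey = (-1.5766,3.2048)

-1.58 3.20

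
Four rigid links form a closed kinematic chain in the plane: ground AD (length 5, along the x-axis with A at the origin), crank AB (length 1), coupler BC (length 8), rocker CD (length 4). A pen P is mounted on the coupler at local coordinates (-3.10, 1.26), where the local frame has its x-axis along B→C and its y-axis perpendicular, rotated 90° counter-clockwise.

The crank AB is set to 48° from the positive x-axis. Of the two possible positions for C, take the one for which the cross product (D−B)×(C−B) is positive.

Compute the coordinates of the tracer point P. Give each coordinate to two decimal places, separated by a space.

-2.56 1.61

A=(0,0), D=(5.00,0)
B = A + 1.00·(cos48°, sin48°) = (0.6691, 0.7431)
|BD| = 4.3942
circle(B,8.00) ∩ circle(D,4.00): a=7.6589, h=2.3112
  candidates: C₊=(8.6086,1.7258) cross=10.156; C₋=(7.8268,-2.8300) cross=-10.156
  mode + wants cross > 0 → take C=(8.6086,1.7258) (cross=10.156)
ex = (C−B)/|BC| = (0.9924,0.1228); ey = (-0.1228,0.9924)
P = B + -3.10·ex + 1.26·ey = (-2.5622,1.6128)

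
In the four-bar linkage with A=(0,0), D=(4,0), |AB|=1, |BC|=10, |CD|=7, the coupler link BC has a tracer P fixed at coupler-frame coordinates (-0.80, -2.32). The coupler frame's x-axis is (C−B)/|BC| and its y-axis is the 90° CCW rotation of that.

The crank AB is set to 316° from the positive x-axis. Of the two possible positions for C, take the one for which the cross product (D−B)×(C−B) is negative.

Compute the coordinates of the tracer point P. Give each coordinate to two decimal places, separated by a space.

A=(0,0), D=(4.00,0)
B = A + 1.00·(cos316°, sin316°) = (0.7193, -0.6947)
|BD| = 3.3534
circle(B,10.00) ∩ circle(D,7.00): a=9.2809, h=3.7235
  candidates: C₊=(9.0276,4.8706) cross=12.486; C₋=(10.5703,-2.4148) cross=-12.486
  mode - wants cross < 0 → take C=(10.5703,-2.4148) (cross=-12.486)
ex = (C−B)/|BC| = (0.9851,-0.1720); ey = (0.1720,0.9851)
P = B + -0.80·ex + -2.32·ey = (-0.4678,-2.8425)

-0.47 -2.84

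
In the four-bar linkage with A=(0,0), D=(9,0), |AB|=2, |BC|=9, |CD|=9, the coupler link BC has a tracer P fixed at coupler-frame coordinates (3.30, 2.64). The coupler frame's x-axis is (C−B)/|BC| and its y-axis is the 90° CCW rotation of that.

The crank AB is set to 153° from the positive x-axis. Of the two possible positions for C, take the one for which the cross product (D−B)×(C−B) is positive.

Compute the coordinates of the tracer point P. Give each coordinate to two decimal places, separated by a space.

-1.55 5.13

A=(0,0), D=(9.00,0)
B = A + 2.00·(cos153°, sin153°) = (-1.7820, 0.9080)
|BD| = 10.8202
circle(B,9.00) ∩ circle(D,9.00): a=5.4101, h=7.1924
  candidates: C₊=(4.2125,7.6210) cross=77.823; C₋=(3.0054,-6.7131) cross=-77.823
  mode + wants cross > 0 → take C=(4.2125,7.6210) (cross=77.823)
ex = (C−B)/|BC| = (0.6661,0.7459); ey = (-0.7459,0.6661)
P = B + 3.30·ex + 2.64·ey = (-1.5532,5.1278)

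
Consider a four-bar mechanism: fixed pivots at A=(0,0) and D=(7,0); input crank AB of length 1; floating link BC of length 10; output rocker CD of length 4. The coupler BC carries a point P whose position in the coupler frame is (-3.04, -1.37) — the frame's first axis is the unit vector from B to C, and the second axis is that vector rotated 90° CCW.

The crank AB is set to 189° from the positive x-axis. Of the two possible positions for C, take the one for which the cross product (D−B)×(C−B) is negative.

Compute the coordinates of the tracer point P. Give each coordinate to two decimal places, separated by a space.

-4.32 -0.34

A=(0,0), D=(7.00,0)
B = A + 1.00·(cos189°, sin189°) = (-0.9877, -0.1564)
|BD| = 7.9892
circle(B,10.00) ∩ circle(D,4.00): a=9.2517, h=3.7955
  candidates: C₊=(8.1879,3.8195) cross=30.323; C₋=(8.3366,-3.7701) cross=-30.323
  mode - wants cross < 0 → take C=(8.3366,-3.7701) (cross=-30.323)
ex = (C−B)/|BC| = (0.9324,-0.3614); ey = (0.3614,0.9324)
P = B + -3.04·ex + -1.37·ey = (-4.3173,-0.3353)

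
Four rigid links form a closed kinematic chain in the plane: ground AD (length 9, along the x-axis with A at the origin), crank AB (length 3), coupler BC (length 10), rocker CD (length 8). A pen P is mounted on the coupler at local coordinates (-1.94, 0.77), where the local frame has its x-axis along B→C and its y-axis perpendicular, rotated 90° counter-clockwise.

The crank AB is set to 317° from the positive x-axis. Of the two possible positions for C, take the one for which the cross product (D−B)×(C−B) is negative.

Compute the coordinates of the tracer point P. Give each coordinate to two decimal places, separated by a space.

1.07 -0.29

A=(0,0), D=(9.00,0)
B = A + 3.00·(cos317°, sin317°) = (2.1941, -2.0460)
|BD| = 7.1068
circle(B,10.00) ∩ circle(D,8.00): a=6.0862, h=7.9346
  candidates: C₊=(5.7383,7.3049) cross=56.390; C₋=(10.3069,-7.8925) cross=-56.390
  mode - wants cross < 0 → take C=(10.3069,-7.8925) (cross=-56.390)
ex = (C−B)/|BC| = (0.8113,-0.5847); ey = (0.5847,0.8113)
P = B + -1.94·ex + 0.77·ey = (1.0704,-0.2871)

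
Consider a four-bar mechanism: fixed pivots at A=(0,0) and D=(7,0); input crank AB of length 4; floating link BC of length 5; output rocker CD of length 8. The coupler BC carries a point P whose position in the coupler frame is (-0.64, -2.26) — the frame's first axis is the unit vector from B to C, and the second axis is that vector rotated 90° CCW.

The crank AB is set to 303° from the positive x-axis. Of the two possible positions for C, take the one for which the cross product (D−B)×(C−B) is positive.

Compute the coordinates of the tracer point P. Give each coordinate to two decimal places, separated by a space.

A=(0,0), D=(7.00,0)
B = A + 4.00·(cos303°, sin303°) = (2.1786, -3.3547)
|BD| = 5.8737
circle(B,5.00) ∩ circle(D,8.00): a=-0.3830, h=4.9853
  candidates: C₊=(-0.9832,0.5188) cross=29.282; C₋=(4.7114,-7.6657) cross=-29.282
  mode + wants cross > 0 → take C=(-0.9832,0.5188) (cross=29.282)
ex = (C−B)/|BC| = (-0.6323,0.7747); ey = (-0.7747,-0.6323)
P = B + -0.64·ex + -2.26·ey = (4.3341,-2.4214)

4.33 -2.42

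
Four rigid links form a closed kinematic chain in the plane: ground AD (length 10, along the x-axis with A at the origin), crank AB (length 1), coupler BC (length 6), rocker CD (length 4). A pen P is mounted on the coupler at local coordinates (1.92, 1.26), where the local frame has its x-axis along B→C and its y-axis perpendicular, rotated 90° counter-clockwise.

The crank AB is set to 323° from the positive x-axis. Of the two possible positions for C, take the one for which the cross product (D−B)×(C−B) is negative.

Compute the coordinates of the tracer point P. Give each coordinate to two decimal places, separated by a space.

A=(0,0), D=(10.00,0)
B = A + 1.00·(cos323°, sin323°) = (0.7986, -0.6018)
|BD| = 9.2210
circle(B,6.00) ∩ circle(D,4.00): a=5.6950, h=1.8887
  candidates: C₊=(6.3582,1.6545) cross=17.415; C₋=(6.6047,-2.1148) cross=-17.415
  mode - wants cross < 0 → take C=(6.6047,-2.1148) (cross=-17.415)
ex = (C−B)/|BC| = (0.9677,-0.2522); ey = (0.2522,0.9677)
P = B + 1.92·ex + 1.26·ey = (2.9743,0.1333)

2.97 0.13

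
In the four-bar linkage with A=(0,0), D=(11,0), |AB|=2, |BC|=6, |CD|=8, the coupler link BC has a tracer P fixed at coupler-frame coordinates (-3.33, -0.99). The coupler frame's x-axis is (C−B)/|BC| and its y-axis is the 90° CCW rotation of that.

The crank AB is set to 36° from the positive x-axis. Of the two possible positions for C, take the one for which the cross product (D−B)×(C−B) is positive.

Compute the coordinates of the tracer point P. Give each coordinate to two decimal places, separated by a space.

A=(0,0), D=(11.00,0)
B = A + 2.00·(cos36°, sin36°) = (1.6180, 1.1756)
|BD| = 9.4553
circle(B,6.00) ∩ circle(D,8.00): a=3.2470, h=5.0455
  candidates: C₊=(5.4672,5.7782) cross=47.707; C₋=(4.2126,-4.2345) cross=-47.707
  mode + wants cross > 0 → take C=(5.4672,5.7782) (cross=47.707)
ex = (C−B)/|BC| = (0.6415,0.7671); ey = (-0.7671,0.6415)
P = B + -3.33·ex + -0.99·ey = (0.2412,-2.0140)

0.24 -2.01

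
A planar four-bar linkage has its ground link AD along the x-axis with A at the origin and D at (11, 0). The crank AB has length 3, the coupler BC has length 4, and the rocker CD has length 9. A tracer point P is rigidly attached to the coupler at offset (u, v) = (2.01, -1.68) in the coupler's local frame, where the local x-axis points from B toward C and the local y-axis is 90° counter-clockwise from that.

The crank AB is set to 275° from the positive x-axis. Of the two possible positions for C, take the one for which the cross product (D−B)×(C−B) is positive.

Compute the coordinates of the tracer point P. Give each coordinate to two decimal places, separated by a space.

A=(0,0), D=(11.00,0)
B = A + 3.00·(cos275°, sin275°) = (0.2615, -2.9886)
|BD| = 11.1466
circle(B,4.00) ∩ circle(D,9.00): a=2.6576, h=2.9895
  candidates: C₊=(2.0203,0.6040) cross=33.323; C₋=(3.6233,-5.1560) cross=-33.323
  mode + wants cross > 0 → take C=(2.0203,0.6040) (cross=33.323)
ex = (C−B)/|BC| = (0.4397,0.8981); ey = (-0.8981,0.4397)
P = B + 2.01·ex + -1.68·ey = (2.6542,-1.9220)

2.65 -1.92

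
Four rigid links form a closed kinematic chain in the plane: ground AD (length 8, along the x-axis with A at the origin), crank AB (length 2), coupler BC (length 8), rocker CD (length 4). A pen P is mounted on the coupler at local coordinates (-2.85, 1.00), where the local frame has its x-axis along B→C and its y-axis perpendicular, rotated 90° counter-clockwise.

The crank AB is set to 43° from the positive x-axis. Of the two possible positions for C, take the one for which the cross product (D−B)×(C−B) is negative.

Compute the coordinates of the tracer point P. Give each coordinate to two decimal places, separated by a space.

0.00 4.01

A=(0,0), D=(8.00,0)
B = A + 2.00·(cos43°, sin43°) = (1.4627, 1.3640)
|BD| = 6.6781
circle(B,8.00) ∩ circle(D,4.00): a=6.9329, h=3.9919
  candidates: C₊=(9.0648,3.8557) cross=26.658; C₋=(7.4341,-3.9598) cross=-26.658
  mode - wants cross < 0 → take C=(7.4341,-3.9598) (cross=-26.658)
ex = (C−B)/|BC| = (0.7464,-0.6655); ey = (0.6655,0.7464)
P = B + -2.85·ex + 1.00·ey = (0.0009,4.0070)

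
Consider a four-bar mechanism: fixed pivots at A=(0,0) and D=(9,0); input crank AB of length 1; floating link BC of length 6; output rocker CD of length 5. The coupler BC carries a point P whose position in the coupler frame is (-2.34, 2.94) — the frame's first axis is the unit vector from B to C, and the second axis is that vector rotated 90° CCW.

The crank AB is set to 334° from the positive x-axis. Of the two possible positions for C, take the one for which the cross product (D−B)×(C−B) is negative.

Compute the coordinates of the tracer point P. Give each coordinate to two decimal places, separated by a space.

A=(0,0), D=(9.00,0)
B = A + 1.00·(cos334°, sin334°) = (0.8988, -0.4384)
|BD| = 8.1131
circle(B,6.00) ∩ circle(D,5.00): a=4.7344, h=3.6858
  candidates: C₊=(5.4272,3.4978) cross=29.903; C₋=(5.8255,-3.8630) cross=-29.903
  mode - wants cross < 0 → take C=(5.8255,-3.8630) (cross=-29.903)
ex = (C−B)/|BC| = (0.8211,-0.5708); ey = (0.5708,0.8211)
P = B + -2.34·ex + 2.94·ey = (0.6554,3.3113)

0.66 3.31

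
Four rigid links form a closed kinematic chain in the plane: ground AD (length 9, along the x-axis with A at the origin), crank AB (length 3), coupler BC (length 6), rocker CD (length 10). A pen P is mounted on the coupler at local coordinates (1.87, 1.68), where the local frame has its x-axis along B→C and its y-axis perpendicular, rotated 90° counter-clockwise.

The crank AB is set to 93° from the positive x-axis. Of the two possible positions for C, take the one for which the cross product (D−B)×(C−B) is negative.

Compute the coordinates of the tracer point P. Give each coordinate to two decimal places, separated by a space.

1.40 1.02

A=(0,0), D=(9.00,0)
B = A + 3.00·(cos93°, sin93°) = (-0.1570, 2.9959)
|BD| = 9.6346
circle(B,6.00) ∩ circle(D,10.00): a=1.4960, h=5.8105
  candidates: C₊=(3.0716,8.0532) cross=55.982; C₋=(-0.5420,-2.9917) cross=-55.982
  mode - wants cross < 0 → take C=(-0.5420,-2.9917) (cross=-55.982)
ex = (C−B)/|BC| = (-0.0642,-0.9979); ey = (0.9979,-0.0642)
P = B + 1.87·ex + 1.68·ey = (1.3995,1.0219)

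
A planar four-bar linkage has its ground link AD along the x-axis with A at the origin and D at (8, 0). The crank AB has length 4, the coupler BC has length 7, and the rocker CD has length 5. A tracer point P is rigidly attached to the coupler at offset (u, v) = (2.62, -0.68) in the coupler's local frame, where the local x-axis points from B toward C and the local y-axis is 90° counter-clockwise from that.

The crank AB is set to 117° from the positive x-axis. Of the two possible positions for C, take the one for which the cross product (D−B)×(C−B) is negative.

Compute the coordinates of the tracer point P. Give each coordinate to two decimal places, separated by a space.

-0.42 1.24

A=(0,0), D=(8.00,0)
B = A + 4.00·(cos117°, sin117°) = (-1.8160, 3.5640)
|BD| = 10.4430
circle(B,7.00) ∩ circle(D,5.00): a=6.3706, h=2.9010
  candidates: C₊=(5.1622,4.1167) cross=30.295; C₋=(3.1821,-1.3370) cross=-30.295
  mode - wants cross < 0 → take C=(3.1821,-1.3370) (cross=-30.295)
ex = (C−B)/|BC| = (0.7140,-0.7001); ey = (0.7001,0.7140)
P = B + 2.62·ex + -0.68·ey = (-0.4214,1.2441)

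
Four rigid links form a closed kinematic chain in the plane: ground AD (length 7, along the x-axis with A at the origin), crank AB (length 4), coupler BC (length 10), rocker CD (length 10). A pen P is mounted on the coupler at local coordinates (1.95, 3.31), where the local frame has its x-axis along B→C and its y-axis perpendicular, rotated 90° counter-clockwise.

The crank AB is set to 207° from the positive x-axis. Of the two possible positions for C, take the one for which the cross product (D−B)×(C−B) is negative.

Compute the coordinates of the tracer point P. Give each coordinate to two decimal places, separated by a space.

0.20 -1.04

A=(0,0), D=(7.00,0)
B = A + 4.00·(cos207°, sin207°) = (-3.5640, -1.8160)
|BD| = 10.7190
circle(B,10.00) ∩ circle(D,10.00): a=5.3595, h=8.4425
  candidates: C₊=(0.2877,7.4125) cross=90.495; C₋=(3.1483,-9.2284) cross=-90.495
  mode - wants cross < 0 → take C=(3.1483,-9.2284) (cross=-90.495)
ex = (C−B)/|BC| = (0.6712,-0.7412); ey = (0.7412,0.6712)
P = B + 1.95·ex + 3.31·ey = (0.1984,-1.0396)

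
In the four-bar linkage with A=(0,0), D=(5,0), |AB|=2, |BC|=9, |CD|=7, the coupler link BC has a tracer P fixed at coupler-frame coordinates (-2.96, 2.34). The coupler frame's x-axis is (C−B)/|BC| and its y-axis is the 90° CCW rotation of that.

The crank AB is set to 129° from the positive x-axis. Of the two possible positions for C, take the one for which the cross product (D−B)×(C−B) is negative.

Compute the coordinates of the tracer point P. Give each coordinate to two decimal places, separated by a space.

-0.41 5.23

A=(0,0), D=(5.00,0)
B = A + 2.00·(cos129°, sin129°) = (-1.2586, 1.5543)
|BD| = 6.4488
circle(B,9.00) ∩ circle(D,7.00): a=5.7055, h=6.9604
  candidates: C₊=(5.9563,6.9344) cross=44.886; C₋=(2.6010,-6.5761) cross=-44.886
  mode - wants cross < 0 → take C=(2.6010,-6.5761) (cross=-44.886)
ex = (C−B)/|BC| = (0.4289,-0.9034); ey = (0.9034,0.4289)
P = B + -2.96·ex + 2.34·ey = (-0.4141,5.2318)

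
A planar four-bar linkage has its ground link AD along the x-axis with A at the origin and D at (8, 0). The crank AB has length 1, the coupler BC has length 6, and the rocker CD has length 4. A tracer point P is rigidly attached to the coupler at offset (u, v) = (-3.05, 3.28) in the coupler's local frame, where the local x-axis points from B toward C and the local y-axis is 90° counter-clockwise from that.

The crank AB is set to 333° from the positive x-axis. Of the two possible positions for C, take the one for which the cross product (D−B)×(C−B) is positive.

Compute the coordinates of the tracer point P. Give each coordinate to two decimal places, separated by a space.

A=(0,0), D=(8.00,0)
B = A + 1.00·(cos333°, sin333°) = (0.8910, -0.4540)
|BD| = 7.1235
circle(B,6.00) ∩ circle(D,4.00): a=4.9655, h=3.3680
  candidates: C₊=(5.6318,3.2236) cross=23.992; C₋=(6.0611,-3.4987) cross=-23.992
  mode + wants cross > 0 → take C=(5.6318,3.2236) (cross=23.992)
ex = (C−B)/|BC| = (0.7901,0.6129); ey = (-0.6129,0.7901)
P = B + -3.05·ex + 3.28·ey = (-3.5293,0.2682)

-3.53 0.27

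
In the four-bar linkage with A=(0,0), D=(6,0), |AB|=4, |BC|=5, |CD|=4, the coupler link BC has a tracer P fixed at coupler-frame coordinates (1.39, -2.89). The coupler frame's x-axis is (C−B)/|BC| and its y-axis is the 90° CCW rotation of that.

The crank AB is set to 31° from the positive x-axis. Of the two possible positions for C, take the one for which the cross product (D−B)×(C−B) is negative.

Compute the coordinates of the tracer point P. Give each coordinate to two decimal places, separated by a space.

0.50 0.75

A=(0,0), D=(6.00,0)
B = A + 4.00·(cos31°, sin31°) = (3.4287, 2.0602)
|BD| = 3.2948
circle(B,5.00) ∩ circle(D,4.00): a=3.0132, h=3.9901
  candidates: C₊=(8.2751,3.2900) cross=13.147; C₋=(3.2853,-2.9378) cross=-13.147
  mode - wants cross < 0 → take C=(3.2853,-2.9378) (cross=-13.147)
ex = (C−B)/|BC| = (-0.0287,-0.9996); ey = (0.9996,-0.0287)
P = B + 1.39·ex + -2.89·ey = (0.5000,0.7536)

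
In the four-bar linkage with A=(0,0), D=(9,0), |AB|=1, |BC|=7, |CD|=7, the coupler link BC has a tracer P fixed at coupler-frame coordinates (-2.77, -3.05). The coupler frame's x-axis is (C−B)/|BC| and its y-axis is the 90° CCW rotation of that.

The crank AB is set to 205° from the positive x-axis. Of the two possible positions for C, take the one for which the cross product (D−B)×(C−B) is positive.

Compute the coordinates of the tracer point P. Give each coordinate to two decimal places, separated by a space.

A=(0,0), D=(9.00,0)
B = A + 1.00·(cos205°, sin205°) = (-0.9063, -0.4226)
|BD| = 9.9153
circle(B,7.00) ∩ circle(D,7.00): a=4.9577, h=4.9418
  candidates: C₊=(3.8362,4.7260) cross=49.000; C₋=(4.2575,-5.1486) cross=-49.000
  mode + wants cross > 0 → take C=(3.8362,4.7260) (cross=49.000)
ex = (C−B)/|BC| = (0.6775,0.7355); ey = (-0.7355,0.6775)
P = B + -2.77·ex + -3.05·ey = (-0.5397,-4.5264)

-0.54 -4.53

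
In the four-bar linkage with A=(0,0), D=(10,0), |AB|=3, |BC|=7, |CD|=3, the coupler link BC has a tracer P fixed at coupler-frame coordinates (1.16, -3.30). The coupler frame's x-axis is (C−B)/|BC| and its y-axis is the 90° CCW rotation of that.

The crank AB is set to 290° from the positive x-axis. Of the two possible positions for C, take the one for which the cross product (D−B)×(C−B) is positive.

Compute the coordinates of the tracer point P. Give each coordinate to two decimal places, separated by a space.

A=(0,0), D=(10.00,0)
B = A + 3.00·(cos290°, sin290°) = (1.0261, -2.8191)
|BD| = 9.4063
circle(B,7.00) ∩ circle(D,3.00): a=6.8294, h=1.5360
  candidates: C₊=(7.0812,0.6931) cross=14.449; C₋=(8.0019,-2.2377) cross=-14.449
  mode + wants cross > 0 → take C=(7.0812,0.6931) (cross=14.449)
ex = (C−B)/|BC| = (0.8650,0.5017); ey = (-0.5017,0.8650)
P = B + 1.16·ex + -3.30·ey = (3.6852,-5.0916)

3.69 -5.09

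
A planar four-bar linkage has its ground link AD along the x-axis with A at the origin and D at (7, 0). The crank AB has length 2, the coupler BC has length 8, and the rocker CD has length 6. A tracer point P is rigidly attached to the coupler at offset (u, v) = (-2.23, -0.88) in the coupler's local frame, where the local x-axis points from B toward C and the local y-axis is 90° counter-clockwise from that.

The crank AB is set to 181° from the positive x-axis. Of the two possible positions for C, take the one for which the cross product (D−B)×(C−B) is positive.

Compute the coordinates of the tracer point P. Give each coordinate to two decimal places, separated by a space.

A=(0,0), D=(7.00,0)
B = A + 2.00·(cos181°, sin181°) = (-1.9997, -0.0349)
|BD| = 8.9998
circle(B,8.00) ∩ circle(D,6.00): a=6.0555, h=5.2279
  candidates: C₊=(4.0355,5.2165) cross=47.050; C₋=(4.0760,-5.2393) cross=-47.050
  mode + wants cross > 0 → take C=(4.0355,5.2165) (cross=47.050)
ex = (C−B)/|BC| = (0.7544,0.6564); ey = (-0.6564,0.7544)
P = B + -2.23·ex + -0.88·ey = (-3.1043,-2.1626)

-3.10 -2.16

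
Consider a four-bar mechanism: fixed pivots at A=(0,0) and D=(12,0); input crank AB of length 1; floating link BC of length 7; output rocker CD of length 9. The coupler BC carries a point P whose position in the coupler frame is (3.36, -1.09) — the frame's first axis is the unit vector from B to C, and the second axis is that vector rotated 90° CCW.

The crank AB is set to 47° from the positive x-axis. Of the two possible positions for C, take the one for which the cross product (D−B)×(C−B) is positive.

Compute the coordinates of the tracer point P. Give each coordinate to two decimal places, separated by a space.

3.71 2.54

A=(0,0), D=(12.00,0)
B = A + 1.00·(cos47°, sin47°) = (0.6820, 0.7314)
|BD| = 11.3416
circle(B,7.00) ∩ circle(D,9.00): a=4.2601, h=5.5544
  candidates: C₊=(5.2914,5.9995) cross=62.996; C₋=(4.5750,-5.0862) cross=-62.996
  mode + wants cross > 0 → take C=(5.2914,5.9995) (cross=62.996)
ex = (C−B)/|BC| = (0.6585,0.7526); ey = (-0.7526,0.6585)
P = B + 3.36·ex + -1.09·ey = (3.7148,2.5423)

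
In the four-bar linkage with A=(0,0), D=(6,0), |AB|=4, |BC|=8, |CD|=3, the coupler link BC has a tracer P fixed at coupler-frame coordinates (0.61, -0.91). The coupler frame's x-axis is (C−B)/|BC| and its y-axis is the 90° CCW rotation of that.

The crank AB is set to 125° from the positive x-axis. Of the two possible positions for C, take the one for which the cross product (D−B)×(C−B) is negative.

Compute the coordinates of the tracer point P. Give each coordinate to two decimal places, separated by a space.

-2.43 2.19

A=(0,0), D=(6.00,0)
B = A + 4.00·(cos125°, sin125°) = (-2.2943, 3.2766)
|BD| = 8.9181
circle(B,8.00) ∩ circle(D,3.00): a=7.5427, h=2.6661
  candidates: C₊=(5.7004,2.9850) cross=23.777; C₋=(3.7412,-1.9743) cross=-23.777
  mode - wants cross < 0 → take C=(3.7412,-1.9743) (cross=-23.777)
ex = (C−B)/|BC| = (0.7544,-0.6564); ey = (0.6564,0.7544)
P = B + 0.61·ex + -0.91·ey = (-2.4314,2.1897)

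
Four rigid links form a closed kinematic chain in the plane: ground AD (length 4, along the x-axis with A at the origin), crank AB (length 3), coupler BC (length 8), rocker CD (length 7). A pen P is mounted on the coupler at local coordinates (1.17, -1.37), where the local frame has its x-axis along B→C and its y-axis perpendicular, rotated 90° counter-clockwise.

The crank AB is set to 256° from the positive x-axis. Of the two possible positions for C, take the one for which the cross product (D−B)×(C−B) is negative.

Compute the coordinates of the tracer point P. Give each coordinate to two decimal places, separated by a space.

A=(0,0), D=(4.00,0)
B = A + 3.00·(cos256°, sin256°) = (-0.7258, -2.9109)
|BD| = 5.5503
circle(B,8.00) ∩ circle(D,7.00): a=4.1264, h=6.8537
  candidates: C₊=(-0.8068,5.0887) cross=38.040; C₋=(6.3821,-6.5822) cross=-38.040
  mode - wants cross < 0 → take C=(6.3821,-6.5822) (cross=-38.040)
ex = (C−B)/|BC| = (0.8885,-0.4589); ey = (0.4589,0.8885)
P = B + 1.17·ex + -1.37·ey = (-0.3150,-4.6650)

-0.31 -4.67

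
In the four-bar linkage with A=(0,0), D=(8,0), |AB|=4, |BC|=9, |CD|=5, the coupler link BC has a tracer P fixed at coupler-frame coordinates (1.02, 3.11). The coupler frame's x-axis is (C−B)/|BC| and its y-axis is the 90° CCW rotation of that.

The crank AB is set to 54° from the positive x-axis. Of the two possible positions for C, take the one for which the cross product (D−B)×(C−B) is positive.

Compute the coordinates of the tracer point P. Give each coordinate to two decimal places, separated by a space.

3.20 6.40

A=(0,0), D=(8.00,0)
B = A + 4.00·(cos54°, sin54°) = (2.3511, 3.2361)
|BD| = 6.5101
circle(B,9.00) ∩ circle(D,5.00): a=7.5561, h=4.8894
  candidates: C₊=(11.3380,3.7226) cross=31.830; C₋=(6.4771,-4.7624) cross=-31.830
  mode + wants cross > 0 → take C=(11.3380,3.7226) (cross=31.830)
ex = (C−B)/|BC| = (0.9985,0.0541); ey = (-0.0541,0.9985)
P = B + 1.02·ex + 3.11·ey = (3.2015,6.3967)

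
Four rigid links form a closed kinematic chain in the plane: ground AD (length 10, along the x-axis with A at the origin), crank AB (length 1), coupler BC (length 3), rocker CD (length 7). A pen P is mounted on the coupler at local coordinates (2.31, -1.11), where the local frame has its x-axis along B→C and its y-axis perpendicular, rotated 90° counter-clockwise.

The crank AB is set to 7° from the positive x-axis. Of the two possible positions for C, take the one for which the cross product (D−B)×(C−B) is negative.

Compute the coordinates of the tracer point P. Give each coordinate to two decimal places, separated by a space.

A=(0,0), D=(10.00,0)
B = A + 1.00·(cos7°, sin7°) = (0.9925, 0.1219)
|BD| = 9.0083
circle(B,3.00) ∩ circle(D,7.00): a=2.2840, h=1.9451
  candidates: C₊=(3.3026,2.0359) cross=17.522; C₋=(3.2500,-1.8540) cross=-17.522
  mode - wants cross < 0 → take C=(3.2500,-1.8540) (cross=-17.522)
ex = (C−B)/|BC| = (0.7525,-0.6586); ey = (0.6586,0.7525)
P = B + 2.31·ex + -1.11·ey = (1.9997,-2.2348)

2.00 -2.23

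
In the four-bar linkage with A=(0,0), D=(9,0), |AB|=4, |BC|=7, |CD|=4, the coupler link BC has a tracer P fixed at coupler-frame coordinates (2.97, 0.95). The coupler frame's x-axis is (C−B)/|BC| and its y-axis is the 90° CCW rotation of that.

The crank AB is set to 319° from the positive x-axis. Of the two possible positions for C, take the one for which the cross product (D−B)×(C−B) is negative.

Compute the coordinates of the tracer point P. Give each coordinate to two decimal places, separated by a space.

A=(0,0), D=(9.00,0)
B = A + 4.00·(cos319°, sin319°) = (3.0188, -2.6242)
|BD| = 6.5315
circle(B,7.00) ∩ circle(D,4.00): a=5.7920, h=3.9310
  candidates: C₊=(6.7433,3.3027) cross=25.676; C₋=(9.9022,-3.8969) cross=-25.676
  mode - wants cross < 0 → take C=(9.9022,-3.8969) (cross=-25.676)
ex = (C−B)/|BC| = (0.9833,-0.1818); ey = (0.1818,0.9833)
P = B + 2.97·ex + 0.95·ey = (6.1121,-2.2301)

6.11 -2.23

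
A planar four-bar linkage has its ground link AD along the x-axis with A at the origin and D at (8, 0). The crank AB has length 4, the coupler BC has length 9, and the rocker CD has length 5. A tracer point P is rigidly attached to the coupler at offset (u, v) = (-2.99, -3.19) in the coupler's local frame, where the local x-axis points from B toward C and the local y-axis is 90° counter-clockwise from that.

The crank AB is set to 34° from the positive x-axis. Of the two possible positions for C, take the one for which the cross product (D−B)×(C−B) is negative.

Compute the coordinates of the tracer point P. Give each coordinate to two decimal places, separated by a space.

A=(0,0), D=(8.00,0)
B = A + 4.00·(cos34°, sin34°) = (3.3162, 2.2368)
|BD| = 5.1905
circle(B,9.00) ∩ circle(D,5.00): a=7.9897, h=4.1430
  candidates: C₊=(12.3113,2.5323) cross=21.504; C₋=(8.7406,-4.9449) cross=-21.504
  mode - wants cross < 0 → take C=(8.7406,-4.9449) (cross=-21.504)
ex = (C−B)/|BC| = (0.6027,-0.7980); ey = (0.7980,0.6027)
P = B + -2.99·ex + -3.19·ey = (-1.0314,2.7000)

-1.03 2.70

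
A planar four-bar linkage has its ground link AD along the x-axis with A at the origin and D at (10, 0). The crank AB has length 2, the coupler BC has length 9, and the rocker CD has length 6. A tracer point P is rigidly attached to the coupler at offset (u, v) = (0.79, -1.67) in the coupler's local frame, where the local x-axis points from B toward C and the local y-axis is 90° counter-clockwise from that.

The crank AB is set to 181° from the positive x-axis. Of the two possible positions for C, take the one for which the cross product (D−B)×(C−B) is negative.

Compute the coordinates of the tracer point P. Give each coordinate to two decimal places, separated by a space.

A=(0,0), D=(10.00,0)
B = A + 2.00·(cos181°, sin181°) = (-1.9997, -0.0349)
|BD| = 11.9997
circle(B,9.00) ∩ circle(D,6.00): a=7.8749, h=4.3573
  candidates: C₊=(5.8625,4.3452) cross=52.286; C₋=(5.8879,-4.3692) cross=-52.286
  mode - wants cross < 0 → take C=(5.8879,-4.3692) (cross=-52.286)
ex = (C−B)/|BC| = (0.8764,-0.4816); ey = (0.4816,0.8764)
P = B + 0.79·ex + -1.67·ey = (-2.1116,-1.8789)

-2.11 -1.88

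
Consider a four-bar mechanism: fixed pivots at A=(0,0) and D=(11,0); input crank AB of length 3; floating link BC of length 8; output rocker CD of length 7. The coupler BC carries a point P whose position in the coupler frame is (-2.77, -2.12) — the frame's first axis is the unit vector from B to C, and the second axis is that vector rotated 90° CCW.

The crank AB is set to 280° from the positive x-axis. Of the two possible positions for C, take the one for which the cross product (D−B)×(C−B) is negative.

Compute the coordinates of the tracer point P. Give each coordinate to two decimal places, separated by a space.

-2.87 -3.75

A=(0,0), D=(11.00,0)
B = A + 3.00·(cos280°, sin280°) = (0.5209, -2.9544)
|BD| = 10.8876
circle(B,8.00) ∩ circle(D,7.00): a=6.1326, h=5.1372
  candidates: C₊=(5.0295,3.6541) cross=55.931; C₋=(7.8175,-6.2347) cross=-55.931
  mode - wants cross < 0 → take C=(7.8175,-6.2347) (cross=-55.931)
ex = (C−B)/|BC| = (0.9121,-0.4100); ey = (0.4100,0.9121)
P = B + -2.77·ex + -2.12·ey = (-2.8748,-3.7522)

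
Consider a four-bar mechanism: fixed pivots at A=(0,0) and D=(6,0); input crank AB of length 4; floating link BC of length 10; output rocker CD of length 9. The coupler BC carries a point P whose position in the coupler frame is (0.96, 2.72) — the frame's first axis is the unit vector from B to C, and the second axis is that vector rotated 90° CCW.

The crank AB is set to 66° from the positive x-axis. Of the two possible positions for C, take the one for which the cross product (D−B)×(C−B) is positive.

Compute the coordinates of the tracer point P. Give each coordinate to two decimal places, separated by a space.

1.43 6.53

A=(0,0), D=(6.00,0)
B = A + 4.00·(cos66°, sin66°) = (1.6269, 3.6542)
|BD| = 5.6988
circle(B,10.00) ∩ circle(D,9.00): a=4.5164, h=8.9220
  candidates: C₊=(10.8136,7.6046) cross=50.845; C₋=(-0.6283,-6.0882) cross=-50.845
  mode + wants cross > 0 → take C=(10.8136,7.6046) (cross=50.845)
ex = (C−B)/|BC| = (0.9187,0.3950); ey = (-0.3950,0.9187)
P = B + 0.96·ex + 2.72·ey = (1.4344,6.5322)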